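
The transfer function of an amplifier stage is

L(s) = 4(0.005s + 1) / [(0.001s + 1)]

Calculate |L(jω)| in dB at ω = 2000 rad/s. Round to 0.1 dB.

25.1 dB

At ω = 2000 rad/s:
zero (1 + j2000·0.005) = 1 + j10 → |·| ≈ 10.05, ∠ ≈ 84.29°
pole (1 + j2000·0.001) = 1 + j2 → |·| ≈ 2.2361, ∠ ≈ 63.43°
|L| = 4 · 10.05 / (2.2361) ≈ 17.978
Gain = 20 log₁₀(17.978) ≈ 25.09 dB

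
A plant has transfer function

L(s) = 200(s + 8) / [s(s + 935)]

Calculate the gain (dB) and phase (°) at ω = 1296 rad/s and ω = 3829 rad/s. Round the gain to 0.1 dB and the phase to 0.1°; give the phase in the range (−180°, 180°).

At s = jω = j1296:
zero (s+8): 8 + j1296 → |·| = √(8²+1296²) = √1679680 ≈ 1296, ∠ = arctan(1296/8) ≈ 89.65°
pole (s+935): 935 + j1296 → |·| = √(935²+1296²) = √2553841 ≈ 1598.1, ∠ = arctan(1296/935) ≈ 54.19°
pole at origin: |s| = 1296, ∠ = 90.00° (in denominator)
|L| = 200 · 1296 / 2.0711e+06 ≈ 0.12515
Gain = 20 log₁₀(0.12515) ≈ -18.05 dB
∠L = 89.65° − 144.19° = -54.54°

At s = jω = j3829:
zero (s+8): 8 + j3829 → |·| = √(8²+3829²) = √14661305 ≈ 3829, ∠ = arctan(3829/8) ≈ 89.88°
pole (s+935): 935 + j3829 → |·| = √(935²+3829²) = √15535466 ≈ 3941.5, ∠ = arctan(3829/935) ≈ 76.28°
pole at origin: |s| = 3829, ∠ = 90.00° (in denominator)
|L| = 200 · 3829 / 1.5092e+07 ≈ 0.050742
Gain = 20 log₁₀(0.050742) ≈ -25.89 dB
∠L = 89.88° − 166.28° = -76.40°

ω = 1296: -18.1 dB, -54.5°; ω = 3829: -25.9 dB, -76.4°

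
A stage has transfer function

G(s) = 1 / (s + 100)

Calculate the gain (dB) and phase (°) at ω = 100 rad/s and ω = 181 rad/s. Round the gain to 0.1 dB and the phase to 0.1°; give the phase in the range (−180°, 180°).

ω = 100: -43.0 dB, -45.0°; ω = 181: -46.3 dB, -61.1°

Substitute s = j100:
Numerator: 1 = 1 + j0
Denominator: (j100) + 100 = 100 + j100
|N| = √(1² + 0²) ≈ 1, ∠N ≈ 0.00°
|D| = √(100² + 100²) ≈ 141.42, ∠D ≈ 45.00°
|G| = 1 / 141.42 ≈ 0.0070711
Gain = 20 log₁₀(0.0070711) ≈ -43.01 dB
∠G = 0.00° − 45.00° = -45.00°

Substitute s = j181:
Numerator: 1 = 1 + j0
Denominator: (j181) + 100 = 100 + j181
|N| = √(1² + 0²) ≈ 1, ∠N ≈ 0.00°
|D| = √(100² + 181²) ≈ 206.79, ∠D ≈ 61.08°
|G| = 1 / 206.79 ≈ 0.0048358
Gain = 20 log₁₀(0.0048358) ≈ -46.31 dB
∠G = 0.00° − 61.08° = -61.08°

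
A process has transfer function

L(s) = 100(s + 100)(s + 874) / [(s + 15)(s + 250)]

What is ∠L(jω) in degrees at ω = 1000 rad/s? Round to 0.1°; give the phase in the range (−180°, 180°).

At s = jω = j1000:
zero (s+100): 100 + j1000 → |·| = √(100²+1000²) = √1010000 ≈ 1005, ∠ = arctan(1000/100) ≈ 84.29°
zero (s+874): 874 + j1000 → |·| = √(874²+1000²) = √1763876 ≈ 1328.1, ∠ = arctan(1000/874) ≈ 48.85°
pole (s+15): 15 + j1000 → |·| = √(15²+1000²) = √1000225 ≈ 1000.1, ∠ = arctan(1000/15) ≈ 89.14°
pole (s+250): 250 + j1000 → |·| = √(250²+1000²) = √1062500 ≈ 1030.8, ∠ = arctan(1000/250) ≈ 75.96°
∠L = 133.14° − 165.10° = -31.96°

-32.0°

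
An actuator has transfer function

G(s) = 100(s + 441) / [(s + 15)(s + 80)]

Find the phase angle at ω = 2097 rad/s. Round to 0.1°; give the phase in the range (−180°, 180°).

-99.3°

At s = jω = j2097:
zero (s+441): 441 + j2097 → |·| = √(441²+2097²) = √4591890 ≈ 2142.9, ∠ = arctan(2097/441) ≈ 78.12°
pole (s+15): 15 + j2097 → |·| = √(15²+2097²) = √4397634 ≈ 2097.1, ∠ = arctan(2097/15) ≈ 89.59°
pole (s+80): 80 + j2097 → |·| = √(80²+2097²) = √4403809 ≈ 2098.5, ∠ = arctan(2097/80) ≈ 87.82°
∠G = 78.12° − 177.41° = -99.29°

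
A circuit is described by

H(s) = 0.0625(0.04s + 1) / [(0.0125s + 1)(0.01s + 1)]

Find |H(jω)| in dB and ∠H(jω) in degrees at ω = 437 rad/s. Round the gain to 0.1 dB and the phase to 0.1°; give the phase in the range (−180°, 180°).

At ω = 437 rad/s:
zero (1 + j437·0.04) = 1 + j17.48 → |·| ≈ 17.509, ∠ ≈ 86.73°
pole (1 + j437·0.0125) = 1 + j5.4625 → |·| ≈ 5.5533, ∠ ≈ 79.63°
pole (1 + j437·0.01) = 1 + j4.37 → |·| ≈ 4.483, ∠ ≈ 77.11°
|H| = 0.0625 · 17.509 / (5.5533 · 4.483) ≈ 0.043956
Gain = 20 log₁₀(0.043956) ≈ -27.14 dB
∠H = (86.73°) − (79.63° + 77.11°) = -70.01°

-27.1 dB, -70.0°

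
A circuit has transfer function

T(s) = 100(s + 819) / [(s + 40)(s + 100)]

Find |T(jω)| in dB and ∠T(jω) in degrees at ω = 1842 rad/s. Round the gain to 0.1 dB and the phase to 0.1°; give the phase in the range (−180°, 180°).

-24.5 dB, -109.6°

At s = jω = j1842:
zero (s+819): 819 + j1842 → |·| = √(819²+1842²) = √4063725 ≈ 2015.9, ∠ = arctan(1842/819) ≈ 66.03°
pole (s+40): 40 + j1842 → |·| = √(40²+1842²) = √3394564 ≈ 1842.4, ∠ = arctan(1842/40) ≈ 88.76°
pole (s+100): 100 + j1842 → |·| = √(100²+1842²) = √3402964 ≈ 1844.7, ∠ = arctan(1842/100) ≈ 86.89°
|T| = 100 · 2015.9 / 3.3987e+06 ≈ 0.059314
Gain = 20 log₁₀(0.059314) ≈ -24.54 dB
∠T = 66.03° − 175.65° = -109.62°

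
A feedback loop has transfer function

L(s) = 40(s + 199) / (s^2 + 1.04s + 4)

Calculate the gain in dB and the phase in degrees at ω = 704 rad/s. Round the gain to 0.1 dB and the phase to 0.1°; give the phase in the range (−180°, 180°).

-24.6 dB, -105.7°

At s = jω = j704:
zero (s+199): 199 + j704 → |·| = √(199²+704²) = √535217 ≈ 731.59, ∠ = arctan(704/199) ≈ 74.22°
quadratic: (j704)² + 1.04·j704 + 4 = -495612 + j732.16 → |·| ≈ 4.9561e+05, ∠ ≈ 179.92°
|L| = 40 · 731.59 / 4.9561e+05 ≈ 0.059046
Gain = 20 log₁₀(0.059046) ≈ -24.58 dB
∠L = 74.22° − 179.92° = -105.70°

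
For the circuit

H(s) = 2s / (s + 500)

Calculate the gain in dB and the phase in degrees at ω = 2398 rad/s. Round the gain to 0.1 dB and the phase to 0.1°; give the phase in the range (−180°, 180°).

At s = jω = j2398:
zero at origin: s = j2398 → |·| = 2398, ∠ = 90.00°
pole (s+500): 500 + j2398 → |·| = √(500²+2398²) = √6000404 ≈ 2449.6, ∠ = arctan(2398/500) ≈ 78.22°
|H| = 2 · 2398 / 2449.6 ≈ 1.9579
Gain = 20 log₁₀(1.9579) ≈ 5.84 dB
∠H = 90.00° − 78.22° = 11.78°

5.8 dB, 11.8°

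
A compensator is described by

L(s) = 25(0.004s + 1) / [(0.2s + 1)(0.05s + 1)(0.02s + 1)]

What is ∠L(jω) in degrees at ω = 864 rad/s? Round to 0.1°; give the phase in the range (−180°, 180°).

168.8°

At ω = 864 rad/s:
zero (1 + j864·0.004) = 1 + j3.456 → |·| ≈ 3.5978, ∠ ≈ 73.86°
pole (1 + j864·0.2) = 1 + j172.8 → |·| ≈ 172.8, ∠ ≈ 89.67°
pole (1 + j864·0.05) = 1 + j43.2 → |·| ≈ 43.212, ∠ ≈ 88.67°
pole (1 + j864·0.02) = 1 + j17.28 → |·| ≈ 17.309, ∠ ≈ 86.69°
∠L = (73.86°) − (89.67° + 88.67° + 86.69°) = -191.17° ≡ 168.83° (principal value)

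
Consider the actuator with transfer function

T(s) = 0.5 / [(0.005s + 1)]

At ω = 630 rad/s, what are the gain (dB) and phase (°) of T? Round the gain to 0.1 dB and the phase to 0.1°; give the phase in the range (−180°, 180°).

At ω = 630 rad/s:
pole (1 + j630·0.005) = 1 + j3.15 → |·| ≈ 3.3049, ∠ ≈ 72.39°
|T| = 0.5 · 1 / (3.3049) ≈ 0.15129
Gain = 20 log₁₀(0.15129) ≈ -16.40 dB
∠T = (0°) − (72.39°) = -72.39°

-16.4 dB, -72.4°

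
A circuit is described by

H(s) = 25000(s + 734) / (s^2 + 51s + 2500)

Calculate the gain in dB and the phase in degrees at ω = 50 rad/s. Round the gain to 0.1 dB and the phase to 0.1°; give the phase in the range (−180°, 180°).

At s = jω = j50:
zero (s+734): 734 + j50 → |·| = √(734²+50²) = √541256 ≈ 735.7, ∠ = arctan(50/734) ≈ 3.90°
quadratic: (j50)² + 51·j50 + 2500 = 0 + j2550 → |·| ≈ 2550, ∠ ≈ 90.00°
|H| = 25000 · 735.7 / 2550 ≈ 7212.7
Gain = 20 log₁₀(7212.7) ≈ 77.16 dB
∠H = 3.90° − 90.00° = -86.10°

77.2 dB, -86.1°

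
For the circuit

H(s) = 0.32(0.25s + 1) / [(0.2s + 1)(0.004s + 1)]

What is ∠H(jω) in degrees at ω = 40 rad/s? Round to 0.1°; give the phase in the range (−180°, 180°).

-7.7°

At ω = 40 rad/s:
zero (1 + j40·0.25) = 1 + j10 → |·| ≈ 10.05, ∠ ≈ 84.29°
pole (1 + j40·0.2) = 1 + j8 → |·| ≈ 8.0623, ∠ ≈ 82.87°
pole (1 + j40·0.004) = 1 + j0.16 → |·| ≈ 1.0127, ∠ ≈ 9.09°
∠H = (84.29°) − (82.87° + 9.09°) = -7.67°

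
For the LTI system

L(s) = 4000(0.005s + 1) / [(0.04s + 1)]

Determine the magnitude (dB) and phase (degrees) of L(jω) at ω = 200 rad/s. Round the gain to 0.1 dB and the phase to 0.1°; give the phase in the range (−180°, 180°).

56.9 dB, -37.9°

At ω = 200 rad/s:
zero (1 + j200·0.005) = 1 + j1 → |·| ≈ 1.4142, ∠ ≈ 45.00°
pole (1 + j200·0.04) = 1 + j8 → |·| ≈ 8.0623, ∠ ≈ 82.87°
|L| = 4000 · 1.4142 / (8.0623) ≈ 701.64
Gain = 20 log₁₀(701.64) ≈ 56.92 dB
∠L = (45.00°) − (82.87°) = -37.87°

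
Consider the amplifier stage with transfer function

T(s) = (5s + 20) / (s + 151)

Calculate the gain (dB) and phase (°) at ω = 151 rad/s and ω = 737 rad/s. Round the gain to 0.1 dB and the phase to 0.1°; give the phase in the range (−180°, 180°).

ω = 151: 11.0 dB, 43.5°; ω = 737: 13.8 dB, 11.3°

Substitute s = j151:
Numerator: 5(j151) + 20 = 20 + j755
Denominator: (j151) + 151 = 151 + j151
|N| = √(20² + 755²) ≈ 755.26, ∠N ≈ 88.48°
|D| = √(151² + 151²) ≈ 213.55, ∠D ≈ 45.00°
|T| = 755.26 / 213.55 ≈ 3.5367
Gain = 20 log₁₀(3.5367) ≈ 10.97 dB
∠T = 88.48° − 45.00° = 43.48°

Substitute s = j737:
Numerator: 5(j737) + 20 = 20 + j3685
Denominator: (j737) + 151 = 151 + j737
|N| = √(20² + 3685²) ≈ 3685.1, ∠N ≈ 89.69°
|D| = √(151² + 737²) ≈ 752.31, ∠D ≈ 78.42°
|T| = 3685.1 / 752.31 ≈ 4.8984
Gain = 20 log₁₀(4.8984) ≈ 13.80 dB
∠T = 89.69° − 78.42° = 11.27°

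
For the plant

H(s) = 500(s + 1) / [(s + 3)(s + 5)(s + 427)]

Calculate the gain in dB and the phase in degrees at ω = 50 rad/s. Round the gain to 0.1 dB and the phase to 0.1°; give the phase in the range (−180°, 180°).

-32.7 dB, -88.7°

At s = jω = j50:
zero (s+1): 1 + j50 → |·| = √(1²+50²) = √2501 ≈ 50.01, ∠ = arctan(50/1) ≈ 88.85°
pole (s+3): 3 + j50 → |·| = √(3²+50²) = √2509 ≈ 50.09, ∠ = arctan(50/3) ≈ 86.57°
pole (s+5): 5 + j50 → |·| = √(5²+50²) = √2525 ≈ 50.249, ∠ = arctan(50/5) ≈ 84.29°
pole (s+427): 427 + j50 → |·| = √(427²+50²) = √184829 ≈ 429.92, ∠ = arctan(50/427) ≈ 6.68°
|H| = 500 · 50.01 / 1.0821e+06 ≈ 0.023108
Gain = 20 log₁₀(0.023108) ≈ -32.72 dB
∠H = 88.85° − 177.54° = -88.69°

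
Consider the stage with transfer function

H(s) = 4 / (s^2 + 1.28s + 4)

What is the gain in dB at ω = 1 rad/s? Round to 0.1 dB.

1.8 dB

At s = jω = j1:
quadratic: (j1)² + 1.28·j1 + 4 = 3 + j1.28 → |·| ≈ 3.2617, ∠ ≈ 23.11°
|H| = 4 / 3.2617 ≈ 1.2264
Gain = 20 log₁₀(1.2264) ≈ 1.77 dB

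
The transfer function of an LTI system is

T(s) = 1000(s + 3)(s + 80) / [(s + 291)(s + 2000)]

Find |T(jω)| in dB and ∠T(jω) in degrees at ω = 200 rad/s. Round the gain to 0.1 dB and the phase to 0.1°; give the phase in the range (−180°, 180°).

At s = jω = j200:
zero (s+3): 3 + j200 → |·| = √(3²+200²) = √40009 ≈ 200.02, ∠ = arctan(200/3) ≈ 89.14°
zero (s+80): 80 + j200 → |·| = √(80²+200²) = √46400 ≈ 215.41, ∠ = arctan(200/80) ≈ 68.20°
pole (s+291): 291 + j200 → |·| = √(291²+200²) = √124681 ≈ 353.1, ∠ = arctan(200/291) ≈ 34.50°
pole (s+2000): 2000 + j200 → |·| = √(2000²+200²) = √4040000 ≈ 2010, ∠ = arctan(200/2000) ≈ 5.71°
|T| = 1000 · 43086 / 7.0973e+05 ≈ 60.708
Gain = 20 log₁₀(60.708) ≈ 35.66 dB
∠T = 157.34° − 40.21° = 117.13°

35.7 dB, 117.1°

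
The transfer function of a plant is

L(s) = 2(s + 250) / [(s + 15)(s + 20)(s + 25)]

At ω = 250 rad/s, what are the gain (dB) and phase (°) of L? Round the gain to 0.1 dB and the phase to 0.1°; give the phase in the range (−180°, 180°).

At s = jω = j250:
zero (s+250): 250 + j250 → |·| = √(250²+250²) = √125000 ≈ 353.55, ∠ = arctan(250/250) ≈ 45.00°
pole (s+15): 15 + j250 → |·| = √(15²+250²) = √62725 ≈ 250.45, ∠ = arctan(250/15) ≈ 86.57°
pole (s+20): 20 + j250 → |·| = √(20²+250²) = √62900 ≈ 250.8, ∠ = arctan(250/20) ≈ 85.43°
pole (s+25): 25 + j250 → |·| = √(25²+250²) = √63125 ≈ 251.25, ∠ = arctan(250/25) ≈ 84.29°
|L| = 2 · 353.55 / 1.5782e+07 ≈ 4.4804e-05
Gain = 20 log₁₀(4.4804e-05) ≈ -86.97 dB
∠L = 45.00° − 256.29° = -211.29° ≡ 148.71° (principal value)

-87.0 dB, 148.7°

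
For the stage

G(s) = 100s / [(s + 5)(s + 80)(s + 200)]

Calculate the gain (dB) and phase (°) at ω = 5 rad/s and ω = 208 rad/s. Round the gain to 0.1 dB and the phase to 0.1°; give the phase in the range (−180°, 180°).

ω = 5: -47.1 dB, 40.0°; ω = 208: -56.2 dB, -113.7°

At s = jω = j5:
zero at origin: s = j5 → |·| = 5, ∠ = 90.00°
pole (s+5): 5 + j5 → |·| = √(5²+5²) = √50 ≈ 7.0711, ∠ = arctan(5/5) ≈ 45.00°
pole (s+80): 80 + j5 → |·| = √(80²+5²) = √6425 ≈ 80.156, ∠ = arctan(5/80) ≈ 3.58°
pole (s+200): 200 + j5 → |·| = √(200²+5²) = √40025 ≈ 200.06, ∠ = arctan(5/200) ≈ 1.43°
|G| = 100 · 5 / 1.1339e+05 ≈ 0.0044096
Gain = 20 log₁₀(0.0044096) ≈ -47.11 dB
∠G = 90.00° − 50.01° = 39.99°

At s = jω = j208:
zero at origin: s = j208 → |·| = 208, ∠ = 90.00°
pole (s+5): 5 + j208 → |·| = √(5²+208²) = √43289 ≈ 208.06, ∠ = arctan(208/5) ≈ 88.62°
pole (s+80): 80 + j208 → |·| = √(80²+208²) = √49664 ≈ 222.85, ∠ = arctan(208/80) ≈ 68.96°
pole (s+200): 200 + j208 → |·| = √(200²+208²) = √83264 ≈ 288.56, ∠ = arctan(208/200) ≈ 46.12°
|G| = 100 · 208 / 1.3379e+07 ≈ 0.0015547
Gain = 20 log₁₀(0.0015547) ≈ -56.17 dB
∠G = 90.00° − 203.70° = -113.70°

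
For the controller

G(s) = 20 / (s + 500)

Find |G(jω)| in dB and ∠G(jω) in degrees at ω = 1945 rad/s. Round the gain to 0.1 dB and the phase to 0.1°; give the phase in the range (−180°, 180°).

-40.0 dB, -75.6°

Substitute s = j1945:
Numerator: 20 = 20 + j0
Denominator: (j1945) + 500 = 500 + j1945
|N| = √(20² + 0²) ≈ 20, ∠N ≈ 0.00°
|D| = √(500² + 1945²) ≈ 2008.2, ∠D ≈ 75.58°
|G| = 20 / 2008.2 ≈ 0.0099592
Gain = 20 log₁₀(0.0099592) ≈ -40.04 dB
∠G = 0.00° − 75.58° = -75.58°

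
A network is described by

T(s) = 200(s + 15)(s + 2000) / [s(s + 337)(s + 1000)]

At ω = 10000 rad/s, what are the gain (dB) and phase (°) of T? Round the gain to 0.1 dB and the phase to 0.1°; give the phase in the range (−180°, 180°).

At s = jω = j10000:
zero (s+15): 15 + j10000 → |·| = √(15²+10000²) = √100000225 ≈ 10000, ∠ = arctan(10000/15) ≈ 89.91°
zero (s+2000): 2000 + j10000 → |·| = √(2000²+10000²) = √104000000 ≈ 10198, ∠ = arctan(10000/2000) ≈ 78.69°
pole (s+337): 337 + j10000 → |·| = √(337²+10000²) = √100113569 ≈ 10006, ∠ = arctan(10000/337) ≈ 88.07°
pole (s+1000): 1000 + j10000 → |·| = √(1000²+10000²) = √101000000 ≈ 10050, ∠ = arctan(10000/1000) ≈ 84.29°
pole at origin: |s| = 10000, ∠ = 90.00° (in denominator)
|T| = 200 · 1.0198e+08 / 1.0056e+12 ≈ 0.020282
Gain = 20 log₁₀(0.020282) ≈ -33.86 dB
∠T = 168.60° − 262.36° = -93.76°

-33.9 dB, -93.8°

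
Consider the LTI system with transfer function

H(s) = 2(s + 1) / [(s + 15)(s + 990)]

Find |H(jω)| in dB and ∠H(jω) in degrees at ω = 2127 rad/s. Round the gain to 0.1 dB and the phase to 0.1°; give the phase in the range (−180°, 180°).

At s = jω = j2127:
zero (s+1): 1 + j2127 → |·| = √(1²+2127²) = √4524130 ≈ 2127, ∠ = arctan(2127/1) ≈ 89.97°
pole (s+15): 15 + j2127 → |·| = √(15²+2127²) = √4524354 ≈ 2127.1, ∠ = arctan(2127/15) ≈ 89.60°
pole (s+990): 990 + j2127 → |·| = √(990²+2127²) = √5504229 ≈ 2346.1, ∠ = arctan(2127/990) ≈ 65.04°
|H| = 2 · 2127 / 4.9904e+06 ≈ 0.00085244
Gain = 20 log₁₀(0.00085244) ≈ -61.39 dB
∠H = 89.97° − 154.64° = -64.67°

-61.4 dB, -64.7°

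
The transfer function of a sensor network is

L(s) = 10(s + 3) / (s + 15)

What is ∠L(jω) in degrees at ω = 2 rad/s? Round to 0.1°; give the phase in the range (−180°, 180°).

26.1°

At s = jω = j2:
zero (s+3): 3 + j2 → |·| = √(3²+2²) = √13 ≈ 3.6056, ∠ = arctan(2/3) ≈ 33.69°
pole (s+15): 15 + j2 → |·| = √(15²+2²) = √229 ≈ 15.133, ∠ = arctan(2/15) ≈ 7.59°
∠L = 33.69° − 7.59° = 26.10°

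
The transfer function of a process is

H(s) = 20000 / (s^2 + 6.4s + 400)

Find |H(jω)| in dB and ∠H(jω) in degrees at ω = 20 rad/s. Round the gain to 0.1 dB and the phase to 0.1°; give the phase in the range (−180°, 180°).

At s = jω = j20:
quadratic: (j20)² + 6.4·j20 + 400 = 0 + j128 → |·| ≈ 128, ∠ ≈ 90.00°
|H| = 20000 / 128 ≈ 156.25
Gain = 20 log₁₀(156.25) ≈ 43.88 dB
∠H = 0.00° − 90.00° = -90.00°

43.9 dB, -90.0°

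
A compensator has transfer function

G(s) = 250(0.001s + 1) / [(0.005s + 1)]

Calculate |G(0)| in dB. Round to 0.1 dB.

48.0 dB

G(0) = 250 · 1 / 1 = 250
20 log₁₀(250) ≈ 47.96 dB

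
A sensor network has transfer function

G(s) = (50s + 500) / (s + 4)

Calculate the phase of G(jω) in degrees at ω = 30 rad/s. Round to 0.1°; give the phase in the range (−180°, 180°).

-10.8°

Substitute s = j30:
Numerator: 50(j30) + 500 = 500 + j1500
Denominator: (j30) + 4 = 4 + j30
|N| = √(500² + 1500²) ≈ 1581.1, ∠N ≈ 71.57°
|D| = √(4² + 30²) ≈ 30.265, ∠D ≈ 82.41°
∠G = 71.57° − 82.41° = -10.84°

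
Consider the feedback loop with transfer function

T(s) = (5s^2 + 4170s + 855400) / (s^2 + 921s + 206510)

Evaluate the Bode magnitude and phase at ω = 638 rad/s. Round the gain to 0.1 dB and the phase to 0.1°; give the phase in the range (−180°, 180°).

13.4 dB, 5.1°

Substitute s = j638:
Numerator: 5(j638)^2 + 4170(j638) + 855400 = -1179820 + j2660460
Denominator: (j638)^2 + 921(j638) + 206510 = -200534 + j587598
|N| = √(1179820² + 2660460²) ≈ 2.9103e+06, ∠N ≈ 113.92°
|D| = √(200534² + 587598²) ≈ 6.2087e+05, ∠D ≈ 108.84°
|T| = 2.9103e+06 / 6.2087e+05 ≈ 4.6875
Gain = 20 log₁₀(4.6875) ≈ 13.42 dB
∠T = 113.92° − 108.84° = 5.08°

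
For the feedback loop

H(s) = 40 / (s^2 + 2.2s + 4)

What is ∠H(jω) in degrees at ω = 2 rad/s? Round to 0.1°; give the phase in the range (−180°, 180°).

At s = jω = j2:
quadratic: (j2)² + 2.2·j2 + 4 = 0 + j4.4 → |·| ≈ 4.4, ∠ ≈ 90.00°
∠H = 0.00° − 90.00° = -90.00°

-90.0°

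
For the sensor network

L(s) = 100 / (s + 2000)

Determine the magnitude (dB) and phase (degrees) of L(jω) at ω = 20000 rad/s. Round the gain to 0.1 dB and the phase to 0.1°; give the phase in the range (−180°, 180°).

-46.1 dB, -84.3°

Substitute s = j20000:
Numerator: 100 = 100 + j0
Denominator: (j20000) + 2000 = 2000 + j20000
|N| = √(100² + 0²) ≈ 100, ∠N ≈ 0.00°
|D| = √(2000² + 20000²) ≈ 20100, ∠D ≈ 84.29°
|L| = 100 / 20100 ≈ 0.0049751
Gain = 20 log₁₀(0.0049751) ≈ -46.06 dB
∠L = 0.00° − 84.29° = -84.29°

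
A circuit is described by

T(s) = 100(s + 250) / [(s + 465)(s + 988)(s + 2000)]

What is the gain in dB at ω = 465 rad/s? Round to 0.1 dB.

At s = jω = j465:
zero (s+250): 250 + j465 → |·| = √(250²+465²) = √278725 ≈ 527.94, ∠ = arctan(465/250) ≈ 61.74°
pole (s+465): 465 + j465 → |·| = √(465²+465²) = √432450 ≈ 657.61, ∠ = arctan(465/465) ≈ 45.00°
pole (s+988): 988 + j465 → |·| = √(988²+465²) = √1192369 ≈ 1092, ∠ = arctan(465/988) ≈ 25.20°
pole (s+2000): 2000 + j465 → |·| = √(2000²+465²) = √4216225 ≈ 2053.3, ∠ = arctan(465/2000) ≈ 13.09°
|T| = 100 · 527.94 / 1.4745e+09 ≈ 3.5805e-05
Gain = 20 log₁₀(3.5805e-05) ≈ -88.92 dB

-88.9 dB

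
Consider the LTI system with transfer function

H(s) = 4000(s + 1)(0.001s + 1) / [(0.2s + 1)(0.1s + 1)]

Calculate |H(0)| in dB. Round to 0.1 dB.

H(0) = 4000 · 1 / 1 = 4000
20 log₁₀(4000) ≈ 72.04 dB

72.0 dB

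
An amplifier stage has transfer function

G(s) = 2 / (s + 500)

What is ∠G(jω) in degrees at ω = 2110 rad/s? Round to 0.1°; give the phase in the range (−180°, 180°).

-76.7°

Substitute s = j2110:
Numerator: 2 = 2 + j0
Denominator: (j2110) + 500 = 500 + j2110
|N| = √(2² + 0²) ≈ 2, ∠N ≈ 0.00°
|D| = √(500² + 2110²) ≈ 2168.4, ∠D ≈ 76.67°
∠G = 0.00° − 76.67° = -76.67°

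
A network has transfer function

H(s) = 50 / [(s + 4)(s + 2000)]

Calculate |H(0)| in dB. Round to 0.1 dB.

-44.1 dB

H(0) = 50 / (4·2000) = 0.00625
20 log₁₀(0.00625) ≈ -44.08 dB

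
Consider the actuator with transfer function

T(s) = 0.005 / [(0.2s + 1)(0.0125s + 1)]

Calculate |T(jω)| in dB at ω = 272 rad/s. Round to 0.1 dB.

At ω = 272 rad/s:
pole (1 + j272·0.2) = 1 + j54.4 → |·| ≈ 54.409, ∠ ≈ 88.95°
pole (1 + j272·0.0125) = 1 + j3.4 → |·| ≈ 3.544, ∠ ≈ 73.61°
|T| = 0.005 · 1 / (54.409 · 3.544) ≈ 2.593e-05
Gain = 20 log₁₀(2.593e-05) ≈ -91.72 dB

-91.7 dB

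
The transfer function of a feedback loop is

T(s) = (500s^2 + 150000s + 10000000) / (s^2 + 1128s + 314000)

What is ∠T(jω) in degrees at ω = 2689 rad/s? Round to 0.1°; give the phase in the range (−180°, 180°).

Substitute s = j2689:
Numerator: 500(j2689)^2 + 150000(j2689) + 10000000 = -3605360500 + j403350000
Denominator: (j2689)^2 + 1128(j2689) + 314000 = -6916721 + j3033192
|N| = √(3605360500² + 403350000²) ≈ 3.6279e+09, ∠N ≈ 173.62°
|D| = √(6916721² + 3033192²) ≈ 7.5526e+06, ∠D ≈ 156.32°
∠T = 173.62° − 156.32° = 17.30°

17.3°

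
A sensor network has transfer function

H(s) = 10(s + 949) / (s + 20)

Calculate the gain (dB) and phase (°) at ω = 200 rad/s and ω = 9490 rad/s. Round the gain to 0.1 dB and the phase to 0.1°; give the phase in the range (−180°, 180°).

At s = jω = j200:
zero (s+949): 949 + j200 → |·| = √(949²+200²) = √940601 ≈ 969.85, ∠ = arctan(200/949) ≈ 11.90°
pole (s+20): 20 + j200 → |·| = √(20²+200²) = √40400 ≈ 201, ∠ = arctan(200/20) ≈ 84.29°
|H| = 10 · 969.85 / 201 ≈ 48.251
Gain = 20 log₁₀(48.251) ≈ 33.67 dB
∠H = 11.90° − 84.29° = -72.39°

At s = jω = j9490:
zero (s+949): 949 + j9490 → |·| = √(949²+9490²) = √90960701 ≈ 9537.3, ∠ = arctan(9490/949) ≈ 84.29°
pole (s+20): 20 + j9490 → |·| = √(20²+9490²) = √90060500 ≈ 9490, ∠ = arctan(9490/20) ≈ 89.88°
|H| = 10 · 9537.3 / 9490 ≈ 10.05
Gain = 20 log₁₀(10.05) ≈ 20.04 dB
∠H = 84.29° − 89.88° = -5.59°

ω = 200: 33.7 dB, -72.4°; ω = 9490: 20.0 dB, -5.6°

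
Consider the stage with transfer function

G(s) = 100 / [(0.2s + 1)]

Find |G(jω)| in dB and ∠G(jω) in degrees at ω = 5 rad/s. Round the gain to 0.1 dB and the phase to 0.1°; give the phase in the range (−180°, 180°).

37.0 dB, -45.0°

At ω = 5 rad/s:
pole (1 + j5·0.2) = 1 + j1 → |·| ≈ 1.4142, ∠ ≈ 45.00°
|G| = 100 · 1 / (1.4142) ≈ 70.711
Gain = 20 log₁₀(70.711) ≈ 36.99 dB
∠G = (0°) − (45.00°) = -45.00°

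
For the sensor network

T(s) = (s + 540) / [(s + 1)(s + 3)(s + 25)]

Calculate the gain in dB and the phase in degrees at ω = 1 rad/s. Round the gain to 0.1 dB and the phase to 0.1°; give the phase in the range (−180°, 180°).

At s = jω = j1:
zero (s+540): 540 + j1 → |·| = √(540²+1²) = √291601 ≈ 540, ∠ = arctan(1/540) ≈ 0.11°
pole (s+1): 1 + j1 → |·| = √(1²+1²) = √2 ≈ 1.4142, ∠ = arctan(1/1) ≈ 45.00°
pole (s+3): 3 + j1 → |·| = √(3²+1²) = √10 ≈ 3.1623, ∠ = arctan(1/3) ≈ 18.43°
pole (s+25): 25 + j1 → |·| = √(25²+1²) = √626 ≈ 25.02, ∠ = arctan(1/25) ≈ 2.29°
|T| = 1 · 540 / 111.89 ≈ 4.8262
Gain = 20 log₁₀(4.8262) ≈ 13.67 dB
∠T = 0.11° − 65.72° = -65.61°

13.7 dB, -65.6°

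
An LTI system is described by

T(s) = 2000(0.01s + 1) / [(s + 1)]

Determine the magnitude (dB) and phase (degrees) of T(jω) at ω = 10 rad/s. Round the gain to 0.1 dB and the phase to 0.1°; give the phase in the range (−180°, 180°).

46.0 dB, -78.6°

At ω = 10 rad/s:
zero (1 + j10·0.01) = 1 + j0.1 → |·| ≈ 1.005, ∠ ≈ 5.71°
pole (1 + j10·1) = 1 + j10 → |·| ≈ 10.05, ∠ ≈ 84.29°
|T| = 2000 · 1.005 / (10.05) ≈ 200
Gain = 20 log₁₀(200) ≈ 46.02 dB
∠T = (5.71°) − (84.29°) = -78.58°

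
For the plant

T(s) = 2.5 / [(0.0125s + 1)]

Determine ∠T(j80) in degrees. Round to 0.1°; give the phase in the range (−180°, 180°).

-45.0°

At ω = 80 rad/s:
pole (1 + j80·0.0125) = 1 + j1 → |·| ≈ 1.4142, ∠ ≈ 45.00°
∠T = (0°) − (45.00°) = -45.00°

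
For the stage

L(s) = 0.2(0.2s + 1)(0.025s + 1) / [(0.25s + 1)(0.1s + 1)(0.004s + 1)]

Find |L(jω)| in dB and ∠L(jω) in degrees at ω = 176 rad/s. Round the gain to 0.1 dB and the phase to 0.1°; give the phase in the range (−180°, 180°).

At ω = 176 rad/s:
zero (1 + j176·0.2) = 1 + j35.2 → |·| ≈ 35.214, ∠ ≈ 88.37°
zero (1 + j176·0.025) = 1 + j4.4 → |·| ≈ 4.5122, ∠ ≈ 77.20°
pole (1 + j176·0.25) = 1 + j44 → |·| ≈ 44.011, ∠ ≈ 88.70°
pole (1 + j176·0.1) = 1 + j17.6 → |·| ≈ 17.628, ∠ ≈ 86.75°
pole (1 + j176·0.004) = 1 + j0.704 → |·| ≈ 1.223, ∠ ≈ 35.15°
|L| = 0.2 · 35.214 · 4.5122 / (44.011 · 17.628 · 1.223) ≈ 0.033492
Gain = 20 log₁₀(0.033492) ≈ -29.50 dB
∠L = (88.37° + 77.20°) − (88.70° + 86.75° + 35.15°) = -45.03°

-29.5 dB, -45.0°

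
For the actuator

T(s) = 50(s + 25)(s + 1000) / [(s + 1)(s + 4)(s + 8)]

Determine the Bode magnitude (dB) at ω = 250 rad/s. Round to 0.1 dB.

At s = jω = j250:
zero (s+25): 25 + j250 → |·| = √(25²+250²) = √63125 ≈ 251.25, ∠ = arctan(250/25) ≈ 84.29°
zero (s+1000): 1000 + j250 → |·| = √(1000²+250²) = √1062500 ≈ 1030.8, ∠ = arctan(250/1000) ≈ 14.04°
pole (s+1): 1 + j250 → |·| = √(1²+250²) = √62501 ≈ 250, ∠ = arctan(250/1) ≈ 89.77°
pole (s+4): 4 + j250 → |·| = √(4²+250²) = √62516 ≈ 250.03, ∠ = arctan(250/4) ≈ 89.08°
pole (s+8): 8 + j250 → |·| = √(8²+250²) = √62564 ≈ 250.13, ∠ = arctan(250/8) ≈ 88.17°
|T| = 50 · 2.5899e+05 / 1.5635e+07 ≈ 0.82824
Gain = 20 log₁₀(0.82824) ≈ -1.64 dB

-1.6 dB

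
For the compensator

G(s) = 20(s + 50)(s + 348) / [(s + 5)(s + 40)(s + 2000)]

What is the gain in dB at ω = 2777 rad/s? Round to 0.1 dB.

-44.6 dB

At s = jω = j2777:
zero (s+50): 50 + j2777 → |·| = √(50²+2777²) = √7714229 ≈ 2777.5, ∠ = arctan(2777/50) ≈ 88.97°
zero (s+348): 348 + j2777 → |·| = √(348²+2777²) = √7832833 ≈ 2798.7, ∠ = arctan(2777/348) ≈ 82.86°
pole (s+5): 5 + j2777 → |·| = √(5²+2777²) = √7711754 ≈ 2777, ∠ = arctan(2777/5) ≈ 89.90°
pole (s+40): 40 + j2777 → |·| = √(40²+2777²) = √7713329 ≈ 2777.3, ∠ = arctan(2777/40) ≈ 89.17°
pole (s+2000): 2000 + j2777 → |·| = √(2000²+2777²) = √11711729 ≈ 3422.2, ∠ = arctan(2777/2000) ≈ 54.24°
|G| = 20 · 7.7734e+06 / 2.6394e+10 ≈ 0.0058903
Gain = 20 log₁₀(0.0058903) ≈ -44.60 dB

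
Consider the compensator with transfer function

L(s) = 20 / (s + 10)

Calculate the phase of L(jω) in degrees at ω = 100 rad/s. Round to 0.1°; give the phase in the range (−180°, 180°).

-84.3°

At s = jω = j100:
pole (s+10): 10 + j100 → |·| = √(10²+100²) = √10100 ≈ 100.5, ∠ = arctan(100/10) ≈ 84.29°
∠L = 0.00° − 84.29° = -84.29°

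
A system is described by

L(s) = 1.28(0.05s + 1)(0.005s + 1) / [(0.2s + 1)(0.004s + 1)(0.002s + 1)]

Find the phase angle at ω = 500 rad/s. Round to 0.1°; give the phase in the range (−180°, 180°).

-42.0°

At ω = 500 rad/s:
zero (1 + j500·0.05) = 1 + j25 → |·| ≈ 25.02, ∠ ≈ 87.71°
zero (1 + j500·0.005) = 1 + j2.5 → |·| ≈ 2.6926, ∠ ≈ 68.20°
pole (1 + j500·0.2) = 1 + j100 → |·| ≈ 100, ∠ ≈ 89.43°
pole (1 + j500·0.004) = 1 + j2 → |·| ≈ 2.2361, ∠ ≈ 63.43°
pole (1 + j500·0.002) = 1 + j1 → |·| ≈ 1.4142, ∠ ≈ 45.00°
∠L = (87.71° + 68.20°) − (89.43° + 63.43° + 45.00°) = -41.95°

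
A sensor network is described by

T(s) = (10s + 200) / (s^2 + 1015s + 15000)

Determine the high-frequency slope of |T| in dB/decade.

-20 dB/decade

Each pole contributes −20 dB/decade at high frequency; each zero contributes +20 dB/decade.
Net: 1 zero(s) − 2 pole(s) → -20 dB/decade.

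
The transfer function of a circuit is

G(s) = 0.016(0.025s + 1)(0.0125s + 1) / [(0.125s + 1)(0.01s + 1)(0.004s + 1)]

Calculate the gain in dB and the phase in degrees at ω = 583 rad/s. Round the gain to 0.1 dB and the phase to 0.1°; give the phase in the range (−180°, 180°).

-56.1 dB, -68.0°

At ω = 583 rad/s:
zero (1 + j583·0.025) = 1 + j14.575 → |·| ≈ 14.609, ∠ ≈ 86.08°
zero (1 + j583·0.0125) = 1 + j7.2875 → |·| ≈ 7.3558, ∠ ≈ 82.19°
pole (1 + j583·0.125) = 1 + j72.875 → |·| ≈ 72.882, ∠ ≈ 89.21°
pole (1 + j583·0.01) = 1 + j5.83 → |·| ≈ 5.9151, ∠ ≈ 80.27°
pole (1 + j583·0.004) = 1 + j2.332 → |·| ≈ 2.5374, ∠ ≈ 66.79°
|G| = 0.016 · 14.609 · 7.3558 / (72.882 · 5.9151 · 2.5374) ≈ 0.0015718
Gain = 20 log₁₀(0.0015718) ≈ -56.07 dB
∠G = (86.08° + 82.19°) − (89.21° + 80.27° + 66.79°) = -68.00°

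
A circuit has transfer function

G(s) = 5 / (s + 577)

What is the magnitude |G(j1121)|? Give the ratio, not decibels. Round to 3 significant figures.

Substitute s = j1121:
Numerator: 5 = 5 + j0
Denominator: (j1121) + 577 = 577 + j1121
|N| = √(5² + 0²) ≈ 5, ∠N ≈ 0.00°
|D| = √(577² + 1121²) ≈ 1260.8, ∠D ≈ 62.76°
|G| = 5 / 1260.8 ≈ 0.0039657

0.00397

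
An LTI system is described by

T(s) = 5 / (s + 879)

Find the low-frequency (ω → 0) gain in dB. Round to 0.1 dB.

T(0) = 5 / 879 ≈ 0.0056883
20 log₁₀(0.0056883) ≈ -44.90 dB

-44.9 dB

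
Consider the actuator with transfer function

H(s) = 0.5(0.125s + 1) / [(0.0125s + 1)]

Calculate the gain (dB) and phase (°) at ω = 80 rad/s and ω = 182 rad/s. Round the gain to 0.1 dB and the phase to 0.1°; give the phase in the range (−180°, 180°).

ω = 80: 11.0 dB, 39.3°; ω = 182: 13.2 dB, 21.2°

At ω = 80 rad/s:
zero (1 + j80·0.125) = 1 + j10 → |·| ≈ 10.05, ∠ ≈ 84.29°
pole (1 + j80·0.0125) = 1 + j1 → |·| ≈ 1.4142, ∠ ≈ 45.00°
|H| = 0.5 · 10.05 / (1.4142) ≈ 3.5532
Gain = 20 log₁₀(3.5532) ≈ 11.01 dB
∠H = (84.29°) − (45.00°) = 39.29°

At ω = 182 rad/s:
zero (1 + j182·0.125) = 1 + j22.75 → |·| ≈ 22.772, ∠ ≈ 87.48°
pole (1 + j182·0.0125) = 1 + j2.275 → |·| ≈ 2.4851, ∠ ≈ 66.27°
|H| = 0.5 · 22.772 / (2.4851) ≈ 4.5817
Gain = 20 log₁₀(4.5817) ≈ 13.22 dB
∠H = (87.48°) − (66.27°) = 21.21°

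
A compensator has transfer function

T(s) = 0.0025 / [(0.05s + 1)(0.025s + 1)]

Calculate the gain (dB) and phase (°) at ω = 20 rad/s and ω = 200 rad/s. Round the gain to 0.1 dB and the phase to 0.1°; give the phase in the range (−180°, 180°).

At ω = 20 rad/s:
pole (1 + j20·0.05) = 1 + j1 → |·| ≈ 1.4142, ∠ ≈ 45.00°
pole (1 + j20·0.025) = 1 + j0.5 → |·| ≈ 1.118, ∠ ≈ 26.57°
|T| = 0.0025 · 1 / (1.4142 · 1.118) ≈ 0.0015812
Gain = 20 log₁₀(0.0015812) ≈ -56.02 dB
∠T = (0°) − (45.00° + 26.57°) = -71.57°

At ω = 200 rad/s:
pole (1 + j200·0.05) = 1 + j10 → |·| ≈ 10.05, ∠ ≈ 84.29°
pole (1 + j200·0.025) = 1 + j5 → |·| ≈ 5.099, ∠ ≈ 78.69°
|T| = 0.0025 · 1 / (10.05 · 5.099) ≈ 4.8785e-05
Gain = 20 log₁₀(4.8785e-05) ≈ -86.23 dB
∠T = (0°) − (84.29° + 78.69°) = -162.98°

ω = 20: -56.0 dB, -71.6°; ω = 200: -86.2 dB, -163.0°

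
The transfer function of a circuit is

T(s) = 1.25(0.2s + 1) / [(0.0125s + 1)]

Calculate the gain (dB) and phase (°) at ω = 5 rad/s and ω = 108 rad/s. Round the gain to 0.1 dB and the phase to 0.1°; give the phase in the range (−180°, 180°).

ω = 5: 4.9 dB, 41.4°; ω = 108: 24.1 dB, 33.9°

At ω = 5 rad/s:
zero (1 + j5·0.2) = 1 + j1 → |·| ≈ 1.4142, ∠ ≈ 45.00°
pole (1 + j5·0.0125) = 1 + j0.0625 → |·| ≈ 1.002, ∠ ≈ 3.58°
|T| = 1.25 · 1.4142 / (1.002) ≈ 1.7642
Gain = 20 log₁₀(1.7642) ≈ 4.93 dB
∠T = (45.00°) − (3.58°) = 41.42°

At ω = 108 rad/s:
zero (1 + j108·0.2) = 1 + j21.6 → |·| ≈ 21.623, ∠ ≈ 87.35°
pole (1 + j108·0.0125) = 1 + j1.35 → |·| ≈ 1.68, ∠ ≈ 53.47°
|T| = 1.25 · 21.623 / (1.68) ≈ 16.089
Gain = 20 log₁₀(16.089) ≈ 24.13 dB
∠T = (87.35°) − (53.47°) = 33.88°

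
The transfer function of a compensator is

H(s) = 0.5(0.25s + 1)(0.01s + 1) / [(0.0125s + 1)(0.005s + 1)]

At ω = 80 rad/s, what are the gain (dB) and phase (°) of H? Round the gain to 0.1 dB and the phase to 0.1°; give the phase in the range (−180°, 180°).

At ω = 80 rad/s:
zero (1 + j80·0.25) = 1 + j20 → |·| ≈ 20.025, ∠ ≈ 87.14°
zero (1 + j80·0.01) = 1 + j0.8 → |·| ≈ 1.2806, ∠ ≈ 38.66°
pole (1 + j80·0.0125) = 1 + j1 → |·| ≈ 1.4142, ∠ ≈ 45.00°
pole (1 + j80·0.005) = 1 + j0.4 → |·| ≈ 1.077, ∠ ≈ 21.80°
|H| = 0.5 · 20.025 · 1.2806 / (1.4142 · 1.077) ≈ 8.4184
Gain = 20 log₁₀(8.4184) ≈ 18.50 dB
∠H = (87.14° + 38.66°) − (45.00° + 21.80°) = 59.00°

18.5 dB, 59.0°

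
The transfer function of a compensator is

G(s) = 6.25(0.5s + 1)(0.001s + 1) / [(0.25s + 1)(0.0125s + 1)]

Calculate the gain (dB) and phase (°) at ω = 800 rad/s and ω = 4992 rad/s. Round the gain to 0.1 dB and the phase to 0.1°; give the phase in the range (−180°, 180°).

At ω = 800 rad/s:
zero (1 + j800·0.5) = 1 + j400 → |·| ≈ 400, ∠ ≈ 89.86°
zero (1 + j800·0.001) = 1 + j0.8 → |·| ≈ 1.2806, ∠ ≈ 38.66°
pole (1 + j800·0.25) = 1 + j200 → |·| ≈ 200, ∠ ≈ 89.71°
pole (1 + j800·0.0125) = 1 + j10 → |·| ≈ 10.05, ∠ ≈ 84.29°
|G| = 6.25 · 400 · 1.2806 / (200 · 10.05) ≈ 1.5928
Gain = 20 log₁₀(1.5928) ≈ 4.04 dB
∠G = (89.86° + 38.66°) − (89.71° + 84.29°) = -45.48°

At ω = 4992 rad/s:
zero (1 + j4992·0.5) = 1 + j2496 → |·| ≈ 2496, ∠ ≈ 89.98°
zero (1 + j4992·0.001) = 1 + j4.992 → |·| ≈ 5.0912, ∠ ≈ 78.67°
pole (1 + j4992·0.25) = 1 + j1248 → |·| ≈ 1248, ∠ ≈ 89.95°
pole (1 + j4992·0.0125) = 1 + j62.4 → |·| ≈ 62.408, ∠ ≈ 89.08°
|G| = 6.25 · 2496 · 5.0912 / (1248 · 62.408) ≈ 1.0197
Gain = 20 log₁₀(1.0197) ≈ 0.17 dB
∠G = (89.98° + 78.67°) − (89.95° + 89.08°) = -10.38°

ω = 800: 4.0 dB, -45.5°; ω = 4992: 0.2 dB, -10.4°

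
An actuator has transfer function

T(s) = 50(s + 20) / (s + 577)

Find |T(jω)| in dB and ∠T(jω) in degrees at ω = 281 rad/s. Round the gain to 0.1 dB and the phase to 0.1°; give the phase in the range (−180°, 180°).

26.8 dB, 60.0°

At s = jω = j281:
zero (s+20): 20 + j281 → |·| = √(20²+281²) = √79361 ≈ 281.71, ∠ = arctan(281/20) ≈ 85.93°
pole (s+577): 577 + j281 → |·| = √(577²+281²) = √411890 ≈ 641.79, ∠ = arctan(281/577) ≈ 25.97°
|T| = 50 · 281.71 / 641.79 ≈ 21.947
Gain = 20 log₁₀(21.947) ≈ 26.83 dB
∠T = 85.93° − 25.97° = 59.96°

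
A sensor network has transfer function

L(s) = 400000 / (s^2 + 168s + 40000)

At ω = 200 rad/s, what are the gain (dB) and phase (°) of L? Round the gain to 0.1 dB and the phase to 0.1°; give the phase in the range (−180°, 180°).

At s = jω = j200:
quadratic: (j200)² + 168·j200 + 40000 = 0 + j33600 → |·| ≈ 33600, ∠ ≈ 90.00°
|L| = 400000 / 33600 ≈ 11.905
Gain = 20 log₁₀(11.905) ≈ 21.51 dB
∠L = 0.00° − 90.00° = -90.00°

21.5 dB, -90.0°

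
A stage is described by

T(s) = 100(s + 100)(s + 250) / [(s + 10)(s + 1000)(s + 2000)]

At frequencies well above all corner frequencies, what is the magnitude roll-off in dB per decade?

Each pole contributes −20 dB/decade at high frequency; each zero contributes +20 dB/decade.
Net: 2 zero(s) − 3 pole(s) → -20 dB/decade.

-20 dB/decade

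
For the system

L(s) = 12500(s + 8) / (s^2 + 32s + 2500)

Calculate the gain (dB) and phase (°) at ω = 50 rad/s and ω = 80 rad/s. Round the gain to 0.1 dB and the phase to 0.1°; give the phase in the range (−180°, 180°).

At s = jω = j50:
zero (s+8): 8 + j50 → |·| = √(8²+50²) = √2564 ≈ 50.636, ∠ = arctan(50/8) ≈ 80.91°
quadratic: (j50)² + 32·j50 + 2500 = 0 + j1600 → |·| ≈ 1600, ∠ ≈ 90.00°
|L| = 12500 · 50.636 / 1600 ≈ 395.59
Gain = 20 log₁₀(395.59) ≈ 51.94 dB
∠L = 80.91° − 90.00° = -9.09°

At s = jω = j80:
zero (s+8): 8 + j80 → |·| = √(8²+80²) = √6464 ≈ 80.399, ∠ = arctan(80/8) ≈ 84.29°
quadratic: (j80)² + 32·j80 + 2500 = -3900 + j2560 → |·| ≈ 4665.1, ∠ ≈ 146.72°
|L| = 12500 · 80.399 / 4665.1 ≈ 215.43
Gain = 20 log₁₀(215.43) ≈ 46.67 dB
∠L = 84.29° − 146.72° = -62.43°

ω = 50: 51.9 dB, -9.1°; ω = 80: 46.7 dB, -62.4°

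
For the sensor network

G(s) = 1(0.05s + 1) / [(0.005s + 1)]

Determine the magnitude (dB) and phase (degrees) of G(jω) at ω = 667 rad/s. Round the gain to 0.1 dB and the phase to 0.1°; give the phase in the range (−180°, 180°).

19.6 dB, 15.0°

At ω = 667 rad/s:
zero (1 + j667·0.05) = 1 + j33.35 → |·| ≈ 33.365, ∠ ≈ 88.28°
pole (1 + j667·0.005) = 1 + j3.335 → |·| ≈ 3.4817, ∠ ≈ 73.31°
|G| = 1 · 33.365 / (3.4817) ≈ 9.583
Gain = 20 log₁₀(9.583) ≈ 19.63 dB
∠G = (88.28°) − (73.31°) = 14.97°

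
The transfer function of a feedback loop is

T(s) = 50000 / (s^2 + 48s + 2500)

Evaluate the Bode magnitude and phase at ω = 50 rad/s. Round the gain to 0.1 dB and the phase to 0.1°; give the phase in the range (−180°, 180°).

At s = jω = j50:
quadratic: (j50)² + 48·j50 + 2500 = 0 + j2400 → |·| ≈ 2400, ∠ ≈ 90.00°
|T| = 50000 / 2400 ≈ 20.833
Gain = 20 log₁₀(20.833) ≈ 26.38 dB
∠T = 0.00° − 90.00° = -90.00°

26.4 dB, -90.0°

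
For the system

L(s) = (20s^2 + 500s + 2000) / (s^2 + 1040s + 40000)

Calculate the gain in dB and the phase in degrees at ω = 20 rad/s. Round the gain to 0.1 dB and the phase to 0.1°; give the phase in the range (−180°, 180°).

-11.7 dB, 93.3°

Substitute s = j20:
Numerator: 20(j20)^2 + 500(j20) + 2000 = -6000 + j10000
Denominator: (j20)^2 + 1040(j20) + 40000 = 39600 + j20800
|N| = √(6000² + 10000²) ≈ 11662, ∠N ≈ 120.96°
|D| = √(39600² + 20800²) ≈ 44730, ∠D ≈ 27.71°
|L| = 11662 / 44730 ≈ 0.26072
Gain = 20 log₁₀(0.26072) ≈ -11.68 dB
∠L = 120.96° − 27.71° = 93.25°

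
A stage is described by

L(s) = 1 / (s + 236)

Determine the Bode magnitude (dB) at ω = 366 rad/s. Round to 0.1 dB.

-52.8 dB

At s = jω = j366:
pole (s+236): 236 + j366 → |·| = √(236²+366²) = √189652 ≈ 435.49, ∠ = arctan(366/236) ≈ 57.19°
|L| = 1 / 435.49 ≈ 0.0022963
Gain = 20 log₁₀(0.0022963) ≈ -52.78 dB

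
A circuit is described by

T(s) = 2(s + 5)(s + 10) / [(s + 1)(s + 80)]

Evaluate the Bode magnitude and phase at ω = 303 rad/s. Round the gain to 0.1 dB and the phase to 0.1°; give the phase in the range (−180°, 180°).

At s = jω = j303:
zero (s+5): 5 + j303 → |·| = √(5²+303²) = √91834 ≈ 303.04, ∠ = arctan(303/5) ≈ 89.05°
zero (s+10): 10 + j303 → |·| = √(10²+303²) = √91909 ≈ 303.16, ∠ = arctan(303/10) ≈ 88.11°
pole (s+1): 1 + j303 → |·| = √(1²+303²) = √91810 ≈ 303, ∠ = arctan(303/1) ≈ 89.81°
pole (s+80): 80 + j303 → |·| = √(80²+303²) = √98209 ≈ 313.38, ∠ = arctan(303/80) ≈ 75.21°
|T| = 2 · 91870 / 94954 ≈ 1.935
Gain = 20 log₁₀(1.935) ≈ 5.73 dB
∠T = 177.16° − 165.02° = 12.14°

5.7 dB, 12.1°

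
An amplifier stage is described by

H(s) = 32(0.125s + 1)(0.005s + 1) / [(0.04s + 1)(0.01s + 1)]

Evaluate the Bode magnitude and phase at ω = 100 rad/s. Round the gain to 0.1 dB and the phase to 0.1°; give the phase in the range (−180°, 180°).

At ω = 100 rad/s:
zero (1 + j100·0.125) = 1 + j12.5 → |·| ≈ 12.54, ∠ ≈ 85.43°
zero (1 + j100·0.005) = 1 + j0.5 → |·| ≈ 1.118, ∠ ≈ 26.57°
pole (1 + j100·0.04) = 1 + j4 → |·| ≈ 4.1231, ∠ ≈ 75.96°
pole (1 + j100·0.01) = 1 + j1 → |·| ≈ 1.4142, ∠ ≈ 45.00°
|H| = 32 · 12.54 · 1.118 / (4.1231 · 1.4142) ≈ 76.94
Gain = 20 log₁₀(76.94) ≈ 37.72 dB
∠H = (85.43° + 26.57°) − (75.96° + 45.00°) = -8.96°

37.7 dB, -9.0°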